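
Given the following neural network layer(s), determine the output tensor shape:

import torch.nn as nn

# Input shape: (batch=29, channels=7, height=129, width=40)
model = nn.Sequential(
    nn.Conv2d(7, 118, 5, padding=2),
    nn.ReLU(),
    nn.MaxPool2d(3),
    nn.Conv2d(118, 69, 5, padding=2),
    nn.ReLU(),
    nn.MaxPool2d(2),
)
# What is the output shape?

Input shape: (29, 7, 129, 40)
  -> after first Conv2d: (29, 118, 129, 40)
  -> after first MaxPool2d: (29, 118, 43, 13)
  -> after second Conv2d: (29, 69, 43, 13)
Output shape: (29, 69, 21, 6)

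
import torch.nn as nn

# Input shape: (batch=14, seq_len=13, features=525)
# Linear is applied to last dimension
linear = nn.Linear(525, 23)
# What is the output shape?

Input shape: (14, 13, 525)
Output shape: (14, 13, 23)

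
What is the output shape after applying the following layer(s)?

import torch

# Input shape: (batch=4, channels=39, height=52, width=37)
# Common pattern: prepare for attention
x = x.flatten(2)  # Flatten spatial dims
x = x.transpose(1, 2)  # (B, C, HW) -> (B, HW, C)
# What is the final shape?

Input shape: (4, 39, 52, 37)
  -> after flatten(2): (4, 39, 1924)
Output shape: (4, 1924, 39)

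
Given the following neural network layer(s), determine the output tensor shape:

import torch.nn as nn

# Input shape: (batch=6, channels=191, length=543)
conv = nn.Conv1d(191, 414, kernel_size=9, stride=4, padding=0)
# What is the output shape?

Input shape: (6, 191, 543)
Output shape: (6, 414, 134)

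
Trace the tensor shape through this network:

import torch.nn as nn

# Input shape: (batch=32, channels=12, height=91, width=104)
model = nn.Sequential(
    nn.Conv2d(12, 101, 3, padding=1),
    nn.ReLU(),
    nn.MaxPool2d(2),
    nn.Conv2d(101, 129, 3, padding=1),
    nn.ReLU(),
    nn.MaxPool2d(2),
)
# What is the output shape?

Input shape: (32, 12, 91, 104)
  -> after first Conv2d: (32, 101, 91, 104)
  -> after first MaxPool2d: (32, 101, 45, 52)
  -> after second Conv2d: (32, 129, 45, 52)
Output shape: (32, 129, 22, 26)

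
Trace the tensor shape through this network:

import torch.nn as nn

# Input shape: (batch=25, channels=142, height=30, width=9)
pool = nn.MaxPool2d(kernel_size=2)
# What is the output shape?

Input shape: (25, 142, 30, 9)
Output shape: (25, 142, 15, 4)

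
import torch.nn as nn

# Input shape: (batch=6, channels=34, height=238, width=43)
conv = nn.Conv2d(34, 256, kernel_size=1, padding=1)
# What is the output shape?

Input shape: (6, 34, 238, 43)
Output shape: (6, 256, 240, 45)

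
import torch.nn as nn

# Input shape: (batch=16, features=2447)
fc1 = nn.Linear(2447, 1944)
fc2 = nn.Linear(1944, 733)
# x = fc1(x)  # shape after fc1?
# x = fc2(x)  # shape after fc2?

Input shape: (16, 2447)
  -> after fc1: (16, 1944)
Output shape: (16, 733)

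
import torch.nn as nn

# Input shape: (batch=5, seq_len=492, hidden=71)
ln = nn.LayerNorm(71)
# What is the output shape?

Input shape: (5, 492, 71)
Output shape: (5, 492, 71)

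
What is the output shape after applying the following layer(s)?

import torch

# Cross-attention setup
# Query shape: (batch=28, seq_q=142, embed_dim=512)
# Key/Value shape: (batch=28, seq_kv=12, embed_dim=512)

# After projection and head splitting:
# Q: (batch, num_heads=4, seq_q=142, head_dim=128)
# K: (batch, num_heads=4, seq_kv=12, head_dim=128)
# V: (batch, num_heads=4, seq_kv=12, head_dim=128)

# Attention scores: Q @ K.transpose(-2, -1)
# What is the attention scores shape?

Input shape: (28, 142, 512)
Output shape: (28, 4, 142, 12)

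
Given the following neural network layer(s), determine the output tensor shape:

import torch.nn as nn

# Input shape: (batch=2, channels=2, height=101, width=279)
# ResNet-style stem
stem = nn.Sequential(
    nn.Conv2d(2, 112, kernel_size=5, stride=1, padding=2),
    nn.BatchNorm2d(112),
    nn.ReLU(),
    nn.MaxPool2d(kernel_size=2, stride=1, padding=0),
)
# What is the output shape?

Input shape: (2, 2, 101, 279)
  -> after Conv2d 5x5 stride=1: (2, 112, 101, 279)
Output shape: (2, 112, 100, 278)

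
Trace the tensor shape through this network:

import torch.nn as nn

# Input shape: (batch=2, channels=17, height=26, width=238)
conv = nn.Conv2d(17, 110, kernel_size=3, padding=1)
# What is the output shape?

Input shape: (2, 17, 26, 238)
Output shape: (2, 110, 26, 238)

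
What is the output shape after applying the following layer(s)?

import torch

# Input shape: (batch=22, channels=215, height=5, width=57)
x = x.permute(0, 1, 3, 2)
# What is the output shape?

Input shape: (22, 215, 5, 57)
Output shape: (22, 215, 57, 5)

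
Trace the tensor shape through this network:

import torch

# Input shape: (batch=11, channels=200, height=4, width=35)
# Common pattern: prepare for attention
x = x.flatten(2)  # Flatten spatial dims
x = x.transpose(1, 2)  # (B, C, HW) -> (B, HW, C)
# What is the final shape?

Input shape: (11, 200, 4, 35)
  -> after flatten(2): (11, 200, 140)
Output shape: (11, 140, 200)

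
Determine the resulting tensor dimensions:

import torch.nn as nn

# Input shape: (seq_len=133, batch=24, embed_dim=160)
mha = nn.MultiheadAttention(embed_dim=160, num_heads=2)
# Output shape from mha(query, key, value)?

Input shape: (133, 24, 160)
Output shape: (133, 24, 160)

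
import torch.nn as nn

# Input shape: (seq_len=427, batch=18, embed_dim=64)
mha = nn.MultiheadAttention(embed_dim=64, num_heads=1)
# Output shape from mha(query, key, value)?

Input shape: (427, 18, 64)
Output shape: (427, 18, 64)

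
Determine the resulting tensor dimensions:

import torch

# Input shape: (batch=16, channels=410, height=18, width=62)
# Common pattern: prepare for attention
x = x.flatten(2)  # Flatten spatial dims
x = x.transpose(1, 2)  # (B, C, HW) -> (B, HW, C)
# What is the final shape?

Input shape: (16, 410, 18, 62)
  -> after flatten(2): (16, 410, 1116)
Output shape: (16, 1116, 410)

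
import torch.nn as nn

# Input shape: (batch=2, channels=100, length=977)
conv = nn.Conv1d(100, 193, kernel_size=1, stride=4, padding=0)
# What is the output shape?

Input shape: (2, 100, 977)
Output shape: (2, 193, 245)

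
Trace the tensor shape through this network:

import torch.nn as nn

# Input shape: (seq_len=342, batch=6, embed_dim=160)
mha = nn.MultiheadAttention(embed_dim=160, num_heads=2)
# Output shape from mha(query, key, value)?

Input shape: (342, 6, 160)
Output shape: (342, 6, 160)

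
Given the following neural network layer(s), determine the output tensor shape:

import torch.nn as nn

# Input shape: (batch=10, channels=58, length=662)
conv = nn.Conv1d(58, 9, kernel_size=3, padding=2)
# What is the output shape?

Input shape: (10, 58, 662)
Output shape: (10, 9, 664)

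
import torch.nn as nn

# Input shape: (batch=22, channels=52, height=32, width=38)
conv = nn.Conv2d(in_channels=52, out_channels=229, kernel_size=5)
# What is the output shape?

Input shape: (22, 52, 32, 38)
Output shape: (22, 229, 28, 34)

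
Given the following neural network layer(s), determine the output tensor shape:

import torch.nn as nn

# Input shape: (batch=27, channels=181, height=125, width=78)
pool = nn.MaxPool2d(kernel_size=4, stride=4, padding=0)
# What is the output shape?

Input shape: (27, 181, 125, 78)
Output shape: (27, 181, 31, 19)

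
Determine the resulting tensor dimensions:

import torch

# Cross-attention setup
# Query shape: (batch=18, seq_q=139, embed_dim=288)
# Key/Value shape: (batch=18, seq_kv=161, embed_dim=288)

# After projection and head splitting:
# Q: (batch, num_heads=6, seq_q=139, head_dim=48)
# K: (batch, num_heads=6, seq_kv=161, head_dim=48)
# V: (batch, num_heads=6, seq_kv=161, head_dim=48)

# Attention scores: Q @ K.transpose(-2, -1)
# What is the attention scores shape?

Input shape: (18, 139, 288)
Output shape: (18, 6, 139, 161)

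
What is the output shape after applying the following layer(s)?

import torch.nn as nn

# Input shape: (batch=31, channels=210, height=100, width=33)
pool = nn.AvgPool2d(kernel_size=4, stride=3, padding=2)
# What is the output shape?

Input shape: (31, 210, 100, 33)
Output shape: (31, 210, 34, 12)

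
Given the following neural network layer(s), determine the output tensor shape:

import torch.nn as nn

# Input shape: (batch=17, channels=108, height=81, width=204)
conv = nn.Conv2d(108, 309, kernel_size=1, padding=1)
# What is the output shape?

Input shape: (17, 108, 81, 204)
Output shape: (17, 309, 83, 206)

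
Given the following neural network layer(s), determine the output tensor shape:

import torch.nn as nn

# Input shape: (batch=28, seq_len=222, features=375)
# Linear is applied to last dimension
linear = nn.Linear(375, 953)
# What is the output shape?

Input shape: (28, 222, 375)
Output shape: (28, 222, 953)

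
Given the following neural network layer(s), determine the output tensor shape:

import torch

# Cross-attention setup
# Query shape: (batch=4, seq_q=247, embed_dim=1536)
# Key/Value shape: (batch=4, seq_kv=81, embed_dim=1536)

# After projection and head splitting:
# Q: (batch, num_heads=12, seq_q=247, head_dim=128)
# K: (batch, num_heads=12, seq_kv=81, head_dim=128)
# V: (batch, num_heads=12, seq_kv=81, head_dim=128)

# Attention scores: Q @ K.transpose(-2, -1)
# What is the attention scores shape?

Input shape: (4, 247, 1536)
Output shape: (4, 12, 247, 81)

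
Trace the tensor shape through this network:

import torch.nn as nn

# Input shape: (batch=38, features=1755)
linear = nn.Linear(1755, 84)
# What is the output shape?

Input shape: (38, 1755)
Output shape: (38, 84)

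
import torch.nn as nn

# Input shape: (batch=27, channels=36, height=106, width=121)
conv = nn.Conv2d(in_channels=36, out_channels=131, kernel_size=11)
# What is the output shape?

Input shape: (27, 36, 106, 121)
Output shape: (27, 131, 96, 111)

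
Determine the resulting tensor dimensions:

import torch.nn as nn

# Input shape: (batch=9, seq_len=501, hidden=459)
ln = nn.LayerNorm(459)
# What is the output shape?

Input shape: (9, 501, 459)
Output shape: (9, 501, 459)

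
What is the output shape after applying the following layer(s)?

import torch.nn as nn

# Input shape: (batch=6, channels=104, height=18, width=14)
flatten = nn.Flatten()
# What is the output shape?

Input shape: (6, 104, 18, 14)
Output shape: (6, 26208)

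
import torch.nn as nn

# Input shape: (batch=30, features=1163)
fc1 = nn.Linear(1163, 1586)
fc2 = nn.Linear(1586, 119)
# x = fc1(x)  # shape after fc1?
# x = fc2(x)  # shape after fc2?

Input shape: (30, 1163)
  -> after fc1: (30, 1586)
Output shape: (30, 119)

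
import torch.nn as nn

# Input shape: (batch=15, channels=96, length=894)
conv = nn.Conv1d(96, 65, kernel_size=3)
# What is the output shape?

Input shape: (15, 96, 894)
Output shape: (15, 65, 892)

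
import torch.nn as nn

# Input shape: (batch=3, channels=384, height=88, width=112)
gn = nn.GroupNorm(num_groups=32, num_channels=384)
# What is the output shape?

Input shape: (3, 384, 88, 112)
Output shape: (3, 384, 88, 112)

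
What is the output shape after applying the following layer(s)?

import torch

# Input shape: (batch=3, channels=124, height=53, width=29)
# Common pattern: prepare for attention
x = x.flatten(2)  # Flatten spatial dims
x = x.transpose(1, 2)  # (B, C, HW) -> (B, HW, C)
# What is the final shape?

Input shape: (3, 124, 53, 29)
  -> after flatten(2): (3, 124, 1537)
Output shape: (3, 1537, 124)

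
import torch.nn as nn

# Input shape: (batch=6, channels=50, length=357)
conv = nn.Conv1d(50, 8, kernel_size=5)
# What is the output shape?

Input shape: (6, 50, 357)
Output shape: (6, 8, 353)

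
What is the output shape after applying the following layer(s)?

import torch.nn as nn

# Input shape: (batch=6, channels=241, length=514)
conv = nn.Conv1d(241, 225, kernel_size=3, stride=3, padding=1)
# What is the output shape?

Input shape: (6, 241, 514)
Output shape: (6, 225, 172)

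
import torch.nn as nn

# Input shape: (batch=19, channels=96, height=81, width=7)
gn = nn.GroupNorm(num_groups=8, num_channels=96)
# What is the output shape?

Input shape: (19, 96, 81, 7)
Output shape: (19, 96, 81, 7)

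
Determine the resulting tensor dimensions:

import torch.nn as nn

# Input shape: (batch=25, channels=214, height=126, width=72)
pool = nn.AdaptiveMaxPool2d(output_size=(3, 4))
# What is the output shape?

Input shape: (25, 214, 126, 72)
Output shape: (25, 214, 3, 4)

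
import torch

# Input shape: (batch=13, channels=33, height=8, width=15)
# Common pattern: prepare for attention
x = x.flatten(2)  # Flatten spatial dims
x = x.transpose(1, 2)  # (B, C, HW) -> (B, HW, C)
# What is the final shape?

Input shape: (13, 33, 8, 15)
  -> after flatten(2): (13, 33, 120)
Output shape: (13, 120, 33)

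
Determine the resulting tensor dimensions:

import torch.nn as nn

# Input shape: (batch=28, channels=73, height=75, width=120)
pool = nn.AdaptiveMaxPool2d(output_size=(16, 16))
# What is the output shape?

Input shape: (28, 73, 75, 120)
Output shape: (28, 73, 16, 16)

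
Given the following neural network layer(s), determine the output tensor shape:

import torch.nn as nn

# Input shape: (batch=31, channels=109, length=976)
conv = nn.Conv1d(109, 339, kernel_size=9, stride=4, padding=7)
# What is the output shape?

Input shape: (31, 109, 976)
Output shape: (31, 339, 246)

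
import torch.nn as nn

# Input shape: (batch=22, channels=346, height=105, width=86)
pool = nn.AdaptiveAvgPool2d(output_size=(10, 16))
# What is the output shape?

Input shape: (22, 346, 105, 86)
Output shape: (22, 346, 10, 16)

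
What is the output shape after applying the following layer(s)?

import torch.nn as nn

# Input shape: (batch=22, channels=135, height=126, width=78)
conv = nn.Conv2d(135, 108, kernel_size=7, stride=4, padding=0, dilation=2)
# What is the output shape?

Input shape: (22, 135, 126, 78)
Output shape: (22, 108, 29, 17)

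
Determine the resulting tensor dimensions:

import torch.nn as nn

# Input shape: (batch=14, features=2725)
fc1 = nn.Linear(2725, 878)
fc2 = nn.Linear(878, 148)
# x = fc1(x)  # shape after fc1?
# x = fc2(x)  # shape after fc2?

Input shape: (14, 2725)
  -> after fc1: (14, 878)
Output shape: (14, 148)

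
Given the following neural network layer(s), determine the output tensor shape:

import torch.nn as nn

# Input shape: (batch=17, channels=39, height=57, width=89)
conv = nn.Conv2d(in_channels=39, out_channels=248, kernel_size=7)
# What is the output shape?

Input shape: (17, 39, 57, 89)
Output shape: (17, 248, 51, 83)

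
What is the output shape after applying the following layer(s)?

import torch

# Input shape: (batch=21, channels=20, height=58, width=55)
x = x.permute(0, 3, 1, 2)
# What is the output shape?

Input shape: (21, 20, 58, 55)
Output shape: (21, 55, 20, 58)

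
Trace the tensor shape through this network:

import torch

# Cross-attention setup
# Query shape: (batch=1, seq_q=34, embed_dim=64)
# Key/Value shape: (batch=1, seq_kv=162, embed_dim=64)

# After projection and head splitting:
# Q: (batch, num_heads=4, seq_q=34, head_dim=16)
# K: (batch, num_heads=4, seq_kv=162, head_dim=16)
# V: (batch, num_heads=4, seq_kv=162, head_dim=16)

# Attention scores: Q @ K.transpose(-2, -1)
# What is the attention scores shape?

Input shape: (1, 34, 64)
Output shape: (1, 4, 34, 162)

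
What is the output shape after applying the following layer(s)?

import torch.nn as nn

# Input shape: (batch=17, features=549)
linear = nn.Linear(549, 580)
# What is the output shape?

Input shape: (17, 549)
Output shape: (17, 580)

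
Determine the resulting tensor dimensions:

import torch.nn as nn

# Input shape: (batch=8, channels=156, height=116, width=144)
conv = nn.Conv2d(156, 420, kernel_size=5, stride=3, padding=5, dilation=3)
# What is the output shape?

Input shape: (8, 156, 116, 144)
Output shape: (8, 420, 38, 48)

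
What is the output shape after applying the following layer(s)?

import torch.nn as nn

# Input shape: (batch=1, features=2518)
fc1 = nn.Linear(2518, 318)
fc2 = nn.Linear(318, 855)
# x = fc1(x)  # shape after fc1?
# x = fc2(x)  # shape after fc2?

Input shape: (1, 2518)
  -> after fc1: (1, 318)
Output shape: (1, 855)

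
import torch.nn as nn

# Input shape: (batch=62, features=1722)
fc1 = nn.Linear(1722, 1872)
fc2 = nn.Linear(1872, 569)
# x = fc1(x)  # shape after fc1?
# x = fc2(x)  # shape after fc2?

Input shape: (62, 1722)
  -> after fc1: (62, 1872)
Output shape: (62, 569)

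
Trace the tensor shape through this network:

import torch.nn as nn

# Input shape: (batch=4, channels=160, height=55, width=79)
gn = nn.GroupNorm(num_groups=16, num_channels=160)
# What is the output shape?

Input shape: (4, 160, 55, 79)
Output shape: (4, 160, 55, 79)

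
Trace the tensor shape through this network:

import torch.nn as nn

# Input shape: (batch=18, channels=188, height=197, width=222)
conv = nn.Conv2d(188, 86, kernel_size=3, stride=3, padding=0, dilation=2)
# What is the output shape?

Input shape: (18, 188, 197, 222)
Output shape: (18, 86, 65, 73)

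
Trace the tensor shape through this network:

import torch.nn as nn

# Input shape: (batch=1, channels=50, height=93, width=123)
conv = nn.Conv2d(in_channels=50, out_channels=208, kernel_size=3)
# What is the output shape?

Input shape: (1, 50, 93, 123)
Output shape: (1, 208, 91, 121)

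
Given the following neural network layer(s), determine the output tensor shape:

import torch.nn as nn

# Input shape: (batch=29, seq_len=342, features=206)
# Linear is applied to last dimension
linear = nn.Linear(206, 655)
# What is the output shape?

Input shape: (29, 342, 206)
Output shape: (29, 342, 655)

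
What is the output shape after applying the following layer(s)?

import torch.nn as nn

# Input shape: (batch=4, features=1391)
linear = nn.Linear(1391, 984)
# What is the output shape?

Input shape: (4, 1391)
Output shape: (4, 984)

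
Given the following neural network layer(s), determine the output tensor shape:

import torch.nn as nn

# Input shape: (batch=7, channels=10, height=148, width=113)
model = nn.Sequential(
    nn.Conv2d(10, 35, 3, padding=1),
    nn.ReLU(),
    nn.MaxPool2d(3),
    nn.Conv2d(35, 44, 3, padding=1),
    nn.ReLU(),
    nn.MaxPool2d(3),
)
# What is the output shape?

Input shape: (7, 10, 148, 113)
  -> after first Conv2d: (7, 35, 148, 113)
  -> after first MaxPool2d: (7, 35, 49, 37)
  -> after second Conv2d: (7, 44, 49, 37)
Output shape: (7, 44, 16, 12)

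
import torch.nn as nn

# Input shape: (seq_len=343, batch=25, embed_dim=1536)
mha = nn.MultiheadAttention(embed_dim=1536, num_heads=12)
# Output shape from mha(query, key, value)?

Input shape: (343, 25, 1536)
Output shape: (343, 25, 1536)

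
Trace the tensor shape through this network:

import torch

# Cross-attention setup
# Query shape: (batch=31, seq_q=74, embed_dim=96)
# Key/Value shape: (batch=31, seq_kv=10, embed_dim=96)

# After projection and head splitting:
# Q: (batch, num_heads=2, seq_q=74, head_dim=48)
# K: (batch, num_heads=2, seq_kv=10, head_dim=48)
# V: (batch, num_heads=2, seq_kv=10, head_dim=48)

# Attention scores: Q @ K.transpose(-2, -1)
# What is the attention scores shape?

Input shape: (31, 74, 96)
Output shape: (31, 2, 74, 10)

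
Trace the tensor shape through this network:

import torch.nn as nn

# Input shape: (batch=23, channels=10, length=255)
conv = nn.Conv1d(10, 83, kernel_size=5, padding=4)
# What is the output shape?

Input shape: (23, 10, 255)
Output shape: (23, 83, 259)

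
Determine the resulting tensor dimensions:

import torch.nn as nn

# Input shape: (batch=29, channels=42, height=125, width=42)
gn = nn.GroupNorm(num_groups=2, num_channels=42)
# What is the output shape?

Input shape: (29, 42, 125, 42)
Output shape: (29, 42, 125, 42)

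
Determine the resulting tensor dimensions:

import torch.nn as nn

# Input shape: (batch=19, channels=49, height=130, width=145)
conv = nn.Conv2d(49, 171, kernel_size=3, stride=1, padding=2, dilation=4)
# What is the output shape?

Input shape: (19, 49, 130, 145)
Output shape: (19, 171, 126, 141)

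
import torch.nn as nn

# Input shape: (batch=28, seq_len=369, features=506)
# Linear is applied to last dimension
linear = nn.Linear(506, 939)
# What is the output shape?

Input shape: (28, 369, 506)
Output shape: (28, 369, 939)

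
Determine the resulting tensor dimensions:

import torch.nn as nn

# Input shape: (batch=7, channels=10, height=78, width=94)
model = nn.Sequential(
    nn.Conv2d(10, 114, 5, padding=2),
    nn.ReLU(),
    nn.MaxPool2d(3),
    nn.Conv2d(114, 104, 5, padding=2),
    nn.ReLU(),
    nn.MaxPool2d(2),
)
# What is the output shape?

Input shape: (7, 10, 78, 94)
  -> after first Conv2d: (7, 114, 78, 94)
  -> after first MaxPool2d: (7, 114, 26, 31)
  -> after second Conv2d: (7, 104, 26, 31)
Output shape: (7, 104, 13, 15)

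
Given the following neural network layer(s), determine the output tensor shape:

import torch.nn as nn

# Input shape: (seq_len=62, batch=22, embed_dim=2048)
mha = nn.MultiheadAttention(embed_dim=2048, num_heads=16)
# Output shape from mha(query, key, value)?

Input shape: (62, 22, 2048)
Output shape: (62, 22, 2048)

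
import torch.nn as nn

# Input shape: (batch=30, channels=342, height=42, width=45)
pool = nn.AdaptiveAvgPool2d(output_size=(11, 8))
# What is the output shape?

Input shape: (30, 342, 42, 45)
Output shape: (30, 342, 11, 8)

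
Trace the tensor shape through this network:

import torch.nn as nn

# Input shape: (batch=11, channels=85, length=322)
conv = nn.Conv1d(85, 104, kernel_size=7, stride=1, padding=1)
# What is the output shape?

Input shape: (11, 85, 322)
Output shape: (11, 104, 318)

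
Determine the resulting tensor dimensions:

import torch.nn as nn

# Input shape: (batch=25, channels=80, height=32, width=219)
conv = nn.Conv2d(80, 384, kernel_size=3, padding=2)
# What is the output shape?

Input shape: (25, 80, 32, 219)
Output shape: (25, 384, 34, 221)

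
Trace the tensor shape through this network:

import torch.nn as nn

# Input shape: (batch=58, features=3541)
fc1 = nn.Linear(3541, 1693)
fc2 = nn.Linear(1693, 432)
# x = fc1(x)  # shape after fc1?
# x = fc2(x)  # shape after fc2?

Input shape: (58, 3541)
  -> after fc1: (58, 1693)
Output shape: (58, 432)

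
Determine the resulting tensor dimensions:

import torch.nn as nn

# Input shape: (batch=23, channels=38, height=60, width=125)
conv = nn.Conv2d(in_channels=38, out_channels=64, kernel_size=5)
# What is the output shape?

Input shape: (23, 38, 60, 125)
Output shape: (23, 64, 56, 121)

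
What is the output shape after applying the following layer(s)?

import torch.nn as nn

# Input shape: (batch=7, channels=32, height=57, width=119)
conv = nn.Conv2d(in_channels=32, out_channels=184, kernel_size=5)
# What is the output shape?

Input shape: (7, 32, 57, 119)
Output shape: (7, 184, 53, 115)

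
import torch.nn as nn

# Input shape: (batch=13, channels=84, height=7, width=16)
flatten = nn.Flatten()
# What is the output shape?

Input shape: (13, 84, 7, 16)
Output shape: (13, 9408)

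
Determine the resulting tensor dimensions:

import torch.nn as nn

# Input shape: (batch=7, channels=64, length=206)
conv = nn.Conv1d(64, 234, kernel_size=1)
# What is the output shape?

Input shape: (7, 64, 206)
Output shape: (7, 234, 206)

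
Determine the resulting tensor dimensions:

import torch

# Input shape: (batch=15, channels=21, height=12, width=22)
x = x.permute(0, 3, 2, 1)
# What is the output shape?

Input shape: (15, 21, 12, 22)
Output shape: (15, 22, 12, 21)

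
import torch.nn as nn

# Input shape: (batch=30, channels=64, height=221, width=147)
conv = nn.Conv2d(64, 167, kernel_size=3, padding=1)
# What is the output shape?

Input shape: (30, 64, 221, 147)
Output shape: (30, 167, 221, 147)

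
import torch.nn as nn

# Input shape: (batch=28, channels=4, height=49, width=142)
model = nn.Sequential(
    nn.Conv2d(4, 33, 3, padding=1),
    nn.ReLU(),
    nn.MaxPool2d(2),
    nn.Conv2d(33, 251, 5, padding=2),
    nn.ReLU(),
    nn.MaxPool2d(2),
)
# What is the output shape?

Input shape: (28, 4, 49, 142)
  -> after first Conv2d: (28, 33, 49, 142)
  -> after first MaxPool2d: (28, 33, 24, 71)
  -> after second Conv2d: (28, 251, 24, 71)
Output shape: (28, 251, 12, 35)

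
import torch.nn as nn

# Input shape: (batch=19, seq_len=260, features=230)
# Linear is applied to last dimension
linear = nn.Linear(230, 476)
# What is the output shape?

Input shape: (19, 260, 230)
Output shape: (19, 260, 476)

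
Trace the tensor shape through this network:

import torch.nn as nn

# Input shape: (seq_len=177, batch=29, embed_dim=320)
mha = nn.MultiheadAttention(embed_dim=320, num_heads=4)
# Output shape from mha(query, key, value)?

Input shape: (177, 29, 320)
Output shape: (177, 29, 320)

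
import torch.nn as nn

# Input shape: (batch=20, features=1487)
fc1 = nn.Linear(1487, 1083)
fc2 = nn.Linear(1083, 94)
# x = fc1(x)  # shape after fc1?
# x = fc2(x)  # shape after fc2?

Input shape: (20, 1487)
  -> after fc1: (20, 1083)
Output shape: (20, 94)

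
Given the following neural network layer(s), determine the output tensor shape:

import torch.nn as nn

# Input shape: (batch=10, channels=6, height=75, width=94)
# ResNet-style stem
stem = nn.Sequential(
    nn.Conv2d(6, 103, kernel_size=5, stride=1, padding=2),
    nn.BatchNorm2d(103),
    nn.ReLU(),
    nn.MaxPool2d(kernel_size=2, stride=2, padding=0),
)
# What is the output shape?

Input shape: (10, 6, 75, 94)
  -> after Conv2d 5x5 stride=1: (10, 103, 75, 94)
Output shape: (10, 103, 37, 47)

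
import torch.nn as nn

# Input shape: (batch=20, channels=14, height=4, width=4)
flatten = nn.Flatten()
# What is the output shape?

Input shape: (20, 14, 4, 4)
Output shape: (20, 224)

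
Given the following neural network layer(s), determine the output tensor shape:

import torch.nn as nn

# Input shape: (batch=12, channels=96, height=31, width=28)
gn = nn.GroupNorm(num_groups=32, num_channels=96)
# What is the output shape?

Input shape: (12, 96, 31, 28)
Output shape: (12, 96, 31, 28)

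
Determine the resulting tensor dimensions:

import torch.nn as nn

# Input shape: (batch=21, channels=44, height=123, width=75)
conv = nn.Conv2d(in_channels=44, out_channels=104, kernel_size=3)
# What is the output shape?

Input shape: (21, 44, 123, 75)
Output shape: (21, 104, 121, 73)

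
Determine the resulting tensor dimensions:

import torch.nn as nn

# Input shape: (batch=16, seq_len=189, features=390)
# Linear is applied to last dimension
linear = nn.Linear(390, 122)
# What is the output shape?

Input shape: (16, 189, 390)
Output shape: (16, 189, 122)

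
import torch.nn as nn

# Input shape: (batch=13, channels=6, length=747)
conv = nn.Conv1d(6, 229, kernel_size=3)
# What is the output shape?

Input shape: (13, 6, 747)
Output shape: (13, 229, 745)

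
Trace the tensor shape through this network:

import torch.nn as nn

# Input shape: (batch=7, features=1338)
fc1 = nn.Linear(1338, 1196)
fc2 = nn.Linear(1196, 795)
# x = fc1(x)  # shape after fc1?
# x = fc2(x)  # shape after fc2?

Input shape: (7, 1338)
  -> after fc1: (7, 1196)
Output shape: (7, 795)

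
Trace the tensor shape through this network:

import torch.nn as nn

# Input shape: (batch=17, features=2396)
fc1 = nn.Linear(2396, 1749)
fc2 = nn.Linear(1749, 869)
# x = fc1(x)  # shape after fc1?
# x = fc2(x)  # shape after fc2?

Input shape: (17, 2396)
  -> after fc1: (17, 1749)
Output shape: (17, 869)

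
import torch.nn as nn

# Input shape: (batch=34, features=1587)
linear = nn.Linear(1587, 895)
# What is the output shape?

Input shape: (34, 1587)
Output shape: (34, 895)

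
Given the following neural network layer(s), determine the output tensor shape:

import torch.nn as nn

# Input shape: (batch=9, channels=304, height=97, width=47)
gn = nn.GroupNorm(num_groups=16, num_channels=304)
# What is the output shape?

Input shape: (9, 304, 97, 47)
Output shape: (9, 304, 97, 47)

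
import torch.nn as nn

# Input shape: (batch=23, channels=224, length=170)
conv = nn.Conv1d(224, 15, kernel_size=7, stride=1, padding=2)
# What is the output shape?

Input shape: (23, 224, 170)
Output shape: (23, 15, 168)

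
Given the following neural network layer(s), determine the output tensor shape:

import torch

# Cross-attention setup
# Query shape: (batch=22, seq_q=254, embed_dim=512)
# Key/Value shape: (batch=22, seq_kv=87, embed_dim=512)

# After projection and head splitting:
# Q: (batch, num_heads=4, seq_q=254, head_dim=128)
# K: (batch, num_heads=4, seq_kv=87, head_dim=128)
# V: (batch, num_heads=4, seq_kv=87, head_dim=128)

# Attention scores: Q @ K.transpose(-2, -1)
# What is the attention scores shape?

Input shape: (22, 254, 512)
Output shape: (22, 4, 254, 87)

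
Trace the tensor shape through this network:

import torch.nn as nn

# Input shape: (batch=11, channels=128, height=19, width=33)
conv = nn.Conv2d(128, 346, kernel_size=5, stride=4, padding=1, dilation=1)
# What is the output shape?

Input shape: (11, 128, 19, 33)
Output shape: (11, 346, 5, 8)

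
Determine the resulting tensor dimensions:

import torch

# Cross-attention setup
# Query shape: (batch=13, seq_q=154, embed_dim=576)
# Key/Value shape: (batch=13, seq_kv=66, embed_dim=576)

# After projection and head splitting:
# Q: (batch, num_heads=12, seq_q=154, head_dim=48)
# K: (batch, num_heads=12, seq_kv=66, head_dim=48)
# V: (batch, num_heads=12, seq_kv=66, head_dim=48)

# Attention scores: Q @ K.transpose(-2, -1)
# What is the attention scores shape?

Input shape: (13, 154, 576)
Output shape: (13, 12, 154, 66)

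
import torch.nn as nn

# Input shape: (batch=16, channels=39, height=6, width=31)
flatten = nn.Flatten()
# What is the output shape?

Input shape: (16, 39, 6, 31)
Output shape: (16, 7254)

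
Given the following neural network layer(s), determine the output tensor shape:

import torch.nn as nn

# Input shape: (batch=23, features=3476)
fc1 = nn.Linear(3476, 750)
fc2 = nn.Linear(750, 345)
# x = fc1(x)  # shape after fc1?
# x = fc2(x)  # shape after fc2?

Input shape: (23, 3476)
  -> after fc1: (23, 750)
Output shape: (23, 345)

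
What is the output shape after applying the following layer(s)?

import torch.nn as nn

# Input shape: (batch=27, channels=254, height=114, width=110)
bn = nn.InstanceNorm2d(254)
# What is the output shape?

Input shape: (27, 254, 114, 110)
Output shape: (27, 254, 114, 110)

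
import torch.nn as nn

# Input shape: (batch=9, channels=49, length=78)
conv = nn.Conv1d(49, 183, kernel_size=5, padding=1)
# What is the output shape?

Input shape: (9, 49, 78)
Output shape: (9, 183, 76)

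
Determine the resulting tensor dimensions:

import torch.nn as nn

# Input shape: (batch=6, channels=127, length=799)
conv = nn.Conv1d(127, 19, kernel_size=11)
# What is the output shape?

Input shape: (6, 127, 799)
Output shape: (6, 19, 789)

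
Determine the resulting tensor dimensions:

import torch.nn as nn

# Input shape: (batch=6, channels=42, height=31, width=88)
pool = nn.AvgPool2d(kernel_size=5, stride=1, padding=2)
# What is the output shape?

Input shape: (6, 42, 31, 88)
Output shape: (6, 42, 31, 88)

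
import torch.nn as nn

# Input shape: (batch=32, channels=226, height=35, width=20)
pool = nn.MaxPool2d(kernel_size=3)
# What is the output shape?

Input shape: (32, 226, 35, 20)
Output shape: (32, 226, 11, 6)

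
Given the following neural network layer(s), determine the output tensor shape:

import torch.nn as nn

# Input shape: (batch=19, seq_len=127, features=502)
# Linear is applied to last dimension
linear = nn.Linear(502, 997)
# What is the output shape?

Input shape: (19, 127, 502)
Output shape: (19, 127, 997)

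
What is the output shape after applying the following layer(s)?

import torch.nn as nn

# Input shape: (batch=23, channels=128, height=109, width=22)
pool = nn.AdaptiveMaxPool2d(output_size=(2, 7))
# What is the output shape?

Input shape: (23, 128, 109, 22)
Output shape: (23, 128, 2, 7)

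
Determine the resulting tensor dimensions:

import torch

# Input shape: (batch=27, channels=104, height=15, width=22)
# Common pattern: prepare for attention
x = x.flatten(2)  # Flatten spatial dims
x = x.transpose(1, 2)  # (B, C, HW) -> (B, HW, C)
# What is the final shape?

Input shape: (27, 104, 15, 22)
  -> after flatten(2): (27, 104, 330)
Output shape: (27, 330, 104)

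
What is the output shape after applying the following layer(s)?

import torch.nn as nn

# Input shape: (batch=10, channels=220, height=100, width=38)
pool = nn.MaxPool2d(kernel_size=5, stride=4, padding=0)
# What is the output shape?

Input shape: (10, 220, 100, 38)
Output shape: (10, 220, 24, 9)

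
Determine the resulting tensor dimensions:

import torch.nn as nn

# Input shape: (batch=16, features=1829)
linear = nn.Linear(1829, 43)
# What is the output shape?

Input shape: (16, 1829)
Output shape: (16, 43)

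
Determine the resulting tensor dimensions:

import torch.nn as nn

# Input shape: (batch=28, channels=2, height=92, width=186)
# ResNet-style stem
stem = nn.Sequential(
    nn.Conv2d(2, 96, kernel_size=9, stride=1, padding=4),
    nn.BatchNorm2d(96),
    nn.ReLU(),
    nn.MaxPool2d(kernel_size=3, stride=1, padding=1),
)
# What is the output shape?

Input shape: (28, 2, 92, 186)
  -> after Conv2d 9x9 stride=1: (28, 96, 92, 186)
Output shape: (28, 96, 92, 186)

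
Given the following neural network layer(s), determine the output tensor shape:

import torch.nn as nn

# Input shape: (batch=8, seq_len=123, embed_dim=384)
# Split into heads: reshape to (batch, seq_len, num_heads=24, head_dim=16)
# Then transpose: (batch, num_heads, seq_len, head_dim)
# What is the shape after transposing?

Input shape: (8, 123, 384)
  -> after reshape: (8, 123, 24, 16)
Output shape: (8, 24, 123, 16)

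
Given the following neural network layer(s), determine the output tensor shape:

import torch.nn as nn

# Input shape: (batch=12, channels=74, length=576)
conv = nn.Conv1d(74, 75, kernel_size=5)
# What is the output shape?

Input shape: (12, 74, 576)
Output shape: (12, 75, 572)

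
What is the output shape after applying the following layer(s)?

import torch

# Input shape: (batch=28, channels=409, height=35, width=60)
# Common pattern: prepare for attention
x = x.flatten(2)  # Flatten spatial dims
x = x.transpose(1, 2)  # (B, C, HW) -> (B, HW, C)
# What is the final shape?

Input shape: (28, 409, 35, 60)
  -> after flatten(2): (28, 409, 2100)
Output shape: (28, 2100, 409)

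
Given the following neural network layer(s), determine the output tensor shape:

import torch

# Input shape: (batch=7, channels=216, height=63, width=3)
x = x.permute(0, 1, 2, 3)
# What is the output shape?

Input shape: (7, 216, 63, 3)
Output shape: (7, 216, 63, 3)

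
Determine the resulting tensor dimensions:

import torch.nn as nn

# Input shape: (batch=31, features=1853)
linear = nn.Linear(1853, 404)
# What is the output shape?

Input shape: (31, 1853)
Output shape: (31, 404)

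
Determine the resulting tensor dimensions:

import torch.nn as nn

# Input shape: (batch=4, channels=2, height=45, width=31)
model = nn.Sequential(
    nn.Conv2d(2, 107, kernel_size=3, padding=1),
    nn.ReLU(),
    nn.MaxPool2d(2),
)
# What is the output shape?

Input shape: (4, 2, 45, 31)
  -> after Conv2d: (4, 107, 45, 31)
  -> after ReLU: (4, 107, 45, 31)
Output shape: (4, 107, 22, 15)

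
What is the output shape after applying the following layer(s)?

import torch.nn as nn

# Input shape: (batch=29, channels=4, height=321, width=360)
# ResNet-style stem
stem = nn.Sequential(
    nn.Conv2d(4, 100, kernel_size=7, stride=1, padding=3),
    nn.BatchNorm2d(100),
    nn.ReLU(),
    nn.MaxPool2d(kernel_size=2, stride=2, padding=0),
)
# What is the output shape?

Input shape: (29, 4, 321, 360)
  -> after Conv2d 7x7 stride=1: (29, 100, 321, 360)
Output shape: (29, 100, 160, 180)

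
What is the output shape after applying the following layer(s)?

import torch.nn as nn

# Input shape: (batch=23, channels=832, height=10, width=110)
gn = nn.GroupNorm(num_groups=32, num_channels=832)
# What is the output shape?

Input shape: (23, 832, 10, 110)
Output shape: (23, 832, 10, 110)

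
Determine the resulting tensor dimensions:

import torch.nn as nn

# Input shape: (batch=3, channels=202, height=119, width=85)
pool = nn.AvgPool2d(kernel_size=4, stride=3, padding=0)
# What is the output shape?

Input shape: (3, 202, 119, 85)
Output shape: (3, 202, 39, 28)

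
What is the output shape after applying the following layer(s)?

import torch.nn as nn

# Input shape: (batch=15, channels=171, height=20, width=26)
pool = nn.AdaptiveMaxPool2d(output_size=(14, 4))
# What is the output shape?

Input shape: (15, 171, 20, 26)
Output shape: (15, 171, 14, 4)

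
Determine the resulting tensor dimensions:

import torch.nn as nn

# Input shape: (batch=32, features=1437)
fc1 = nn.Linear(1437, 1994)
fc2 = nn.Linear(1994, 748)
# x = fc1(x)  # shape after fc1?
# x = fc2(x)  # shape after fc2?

Input shape: (32, 1437)
  -> after fc1: (32, 1994)
Output shape: (32, 748)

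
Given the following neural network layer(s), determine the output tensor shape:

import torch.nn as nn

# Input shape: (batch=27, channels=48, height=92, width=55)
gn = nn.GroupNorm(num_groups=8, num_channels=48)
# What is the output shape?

Input shape: (27, 48, 92, 55)
Output shape: (27, 48, 92, 55)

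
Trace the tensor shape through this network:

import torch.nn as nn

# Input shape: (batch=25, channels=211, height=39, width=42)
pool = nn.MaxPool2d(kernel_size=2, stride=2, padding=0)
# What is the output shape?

Input shape: (25, 211, 39, 42)
Output shape: (25, 211, 19, 21)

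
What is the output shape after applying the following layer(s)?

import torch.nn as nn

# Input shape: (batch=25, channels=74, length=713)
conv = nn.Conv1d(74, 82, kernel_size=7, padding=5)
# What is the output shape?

Input shape: (25, 74, 713)
Output shape: (25, 82, 717)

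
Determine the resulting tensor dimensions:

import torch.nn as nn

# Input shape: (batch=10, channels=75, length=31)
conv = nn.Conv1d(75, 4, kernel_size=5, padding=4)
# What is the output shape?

Input shape: (10, 75, 31)
Output shape: (10, 4, 35)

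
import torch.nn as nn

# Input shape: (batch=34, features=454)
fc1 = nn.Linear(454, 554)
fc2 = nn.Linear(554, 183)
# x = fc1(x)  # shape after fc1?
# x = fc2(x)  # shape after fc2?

Input shape: (34, 454)
  -> after fc1: (34, 554)
Output shape: (34, 183)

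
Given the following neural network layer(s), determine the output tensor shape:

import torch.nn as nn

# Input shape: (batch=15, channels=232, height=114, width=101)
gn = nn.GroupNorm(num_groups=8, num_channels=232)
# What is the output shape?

Input shape: (15, 232, 114, 101)
Output shape: (15, 232, 114, 101)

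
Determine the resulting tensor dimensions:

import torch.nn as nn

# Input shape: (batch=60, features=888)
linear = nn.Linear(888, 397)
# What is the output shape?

Input shape: (60, 888)
Output shape: (60, 397)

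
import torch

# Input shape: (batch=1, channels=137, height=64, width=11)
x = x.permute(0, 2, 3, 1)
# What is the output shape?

Input shape: (1, 137, 64, 11)
Output shape: (1, 64, 11, 137)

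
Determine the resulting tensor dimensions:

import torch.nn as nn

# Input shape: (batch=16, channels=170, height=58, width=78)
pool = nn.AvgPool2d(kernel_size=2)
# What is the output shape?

Input shape: (16, 170, 58, 78)
Output shape: (16, 170, 29, 39)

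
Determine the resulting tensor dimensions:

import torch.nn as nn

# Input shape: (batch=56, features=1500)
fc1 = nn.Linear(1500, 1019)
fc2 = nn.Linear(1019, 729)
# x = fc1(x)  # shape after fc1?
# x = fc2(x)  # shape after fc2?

Input shape: (56, 1500)
  -> after fc1: (56, 1019)
Output shape: (56, 729)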